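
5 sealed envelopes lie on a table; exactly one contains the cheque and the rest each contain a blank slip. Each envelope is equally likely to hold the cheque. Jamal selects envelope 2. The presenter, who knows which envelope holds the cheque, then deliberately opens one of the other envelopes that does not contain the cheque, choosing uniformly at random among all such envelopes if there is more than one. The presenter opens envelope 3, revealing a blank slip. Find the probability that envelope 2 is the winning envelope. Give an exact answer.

Consider each possible location of the cheque in turn.
If it is in any of envelopes 1, 4, and 5 (prior 1/5 each): the presenter has 3 equally likely choices, so probability 1/3; weight (1/5)·(1/3) = 1/15 each.
If it is in envelope 2 (prior 1/5): the presenter has 4 equally likely choices, so probability 1/4; weight (1/5)·(1/4) = 1/20.
If it is in envelope 3 (prior 1/5): the presenter opened envelope 3, so this case is ruled out; weight (1/5)·0 = 0.
The weights sum to 1/4.
So P(the cheque in envelope 2 | the presenter opened envelope 3) = (1/20) / (1/4) = 1/5.

1/5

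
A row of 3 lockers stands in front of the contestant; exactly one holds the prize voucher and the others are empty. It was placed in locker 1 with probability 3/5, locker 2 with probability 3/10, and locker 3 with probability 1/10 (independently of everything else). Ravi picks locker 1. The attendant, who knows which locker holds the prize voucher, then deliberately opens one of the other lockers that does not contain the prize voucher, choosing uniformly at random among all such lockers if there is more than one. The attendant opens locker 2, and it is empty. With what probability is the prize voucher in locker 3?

Condition on the true location of the prize voucher.
If it is in locker 1 (prior 3/5): the attendant has 2 equally likely choices, so probability 1/2; weight (3/5)·(1/2) = 3/10.
If it is in locker 2 (prior 3/10): the attendant opened locker 2, so this case is ruled out; weight (3/10)·0 = 0.
If it is in locker 3 (prior 1/10): the attendant has no choice, probability 1; weight (1/10)·1 = 1/10.
The weights sum to 2/5.
So P(the prize voucher in locker 3 | the attendant opened locker 2) = (1/10) / (2/5) = 1/4.

1/4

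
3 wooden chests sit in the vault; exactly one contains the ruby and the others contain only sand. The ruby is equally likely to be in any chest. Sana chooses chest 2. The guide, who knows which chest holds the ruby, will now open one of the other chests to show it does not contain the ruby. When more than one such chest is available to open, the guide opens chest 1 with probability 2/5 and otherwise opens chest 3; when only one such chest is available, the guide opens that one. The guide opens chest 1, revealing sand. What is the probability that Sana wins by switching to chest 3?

5/7

Consider each possible location of the ruby in turn.
If it is in chest 1 (prior 1/3): the guide opened chest 1, so this case is ruled out; weight (1/3)·0 = 0.
If it is in chest 2 (prior 1/3): chest 1 is available, opened with probability 2/5; weight (1/3)·(2/5) = 2/15.
If it is in chest 3 (prior 1/3): only chest 1 is available, probability 1; weight (1/3)·1 = 1/3.
The weights sum to 7/15.
So P(the ruby in chest 3 | the guide opened chest 1) = (1/3) / (7/15) = 5/7.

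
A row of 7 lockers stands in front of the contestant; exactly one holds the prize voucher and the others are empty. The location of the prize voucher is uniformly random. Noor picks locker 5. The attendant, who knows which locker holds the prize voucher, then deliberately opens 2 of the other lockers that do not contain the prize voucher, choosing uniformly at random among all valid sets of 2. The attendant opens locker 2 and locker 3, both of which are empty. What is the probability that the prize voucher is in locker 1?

Condition on the true location of the prize voucher.
If it is in any of lockers 1, 4, 6, and 7 (prior 1/7 each): the attendant has 10 equally likely choices, so probability 1/10; weight (1/7)·(1/10) = 1/70 each.
If it is in either of lockers 2 and 3 (prior 1/7 each): that locker was opened and seen not to hold the prize — ruled out; weight (1/7)·0 = 0 each.
If it is in locker 5 (prior 1/7): the attendant has 15 equally likely choices, so probability 1/15; weight (1/7)·(1/15) = 1/105.
The weights sum to 1/15.
So P(the prize voucher in locker 1 | the attendant opened locker 2 and locker 3) = (1/70) / (1/15) = 3/14.

3/14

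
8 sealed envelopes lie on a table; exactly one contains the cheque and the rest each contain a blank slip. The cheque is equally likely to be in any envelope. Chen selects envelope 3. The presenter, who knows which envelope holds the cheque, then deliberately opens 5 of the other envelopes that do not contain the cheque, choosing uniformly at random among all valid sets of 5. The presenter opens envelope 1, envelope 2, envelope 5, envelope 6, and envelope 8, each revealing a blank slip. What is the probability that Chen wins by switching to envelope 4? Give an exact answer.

Condition on the true location of the cheque.
If it is in any of envelopes 1, 2, 5, 6, and 8 (prior 1/8 each): that envelope was opened and seen not to hold the prize — ruled out; weight (1/8)·0 = 0 each.
If it is in envelope 3 (prior 1/8): the presenter has 21 equally likely choices, so probability 1/21; weight (1/8)·(1/21) = 1/168.
If it is in either of envelopes 4 and 7 (prior 1/8 each): the presenter has 6 equally likely choices, so probability 1/6; weight (1/8)·(1/6) = 1/48 each.
The weights sum to 1/21.
So P(the cheque in envelope 4 | the presenter opened envelope 1, envelope 2, envelope 5, envelope 6, and envelope 8) = (1/48) / (1/21) = 7/16.

7/16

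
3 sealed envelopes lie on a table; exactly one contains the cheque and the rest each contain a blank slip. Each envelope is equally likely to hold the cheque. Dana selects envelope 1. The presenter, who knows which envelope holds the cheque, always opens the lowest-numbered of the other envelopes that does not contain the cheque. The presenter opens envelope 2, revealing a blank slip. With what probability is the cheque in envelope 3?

1/2

Condition on the true location of the cheque.
If it is in either of envelopes 1 and 3 (prior 1/3 each): envelope 2 is the lowest-numbered option available, probability 1; weight (1/3)·1 = 1/3 each.
If it is in envelope 2 (prior 1/3): the presenter opened envelope 2, so this case is ruled out; weight (1/3)·0 = 0.
The weights sum to 2/3.
So P(the cheque in envelope 3 | the presenter opened envelope 2) = (1/3) / (2/3) = 1/2.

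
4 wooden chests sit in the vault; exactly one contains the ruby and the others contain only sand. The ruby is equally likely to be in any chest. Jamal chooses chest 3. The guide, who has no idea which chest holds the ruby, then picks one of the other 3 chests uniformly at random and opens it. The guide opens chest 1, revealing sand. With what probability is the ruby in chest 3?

1/3

Condition on the true location of the ruby.
If it is in chest 1 (prior 1/4): the guide opened chest 1, so this case is ruled out; weight (1/4)·0 = 0.
If it is in any of chests 2, 3, and 4 (prior 1/4 each): the guide picks chest 1 with probability 1/3 regardless, and it is not the prize; weight (1/4)·(1/3) = 1/12 each.
The weights sum to 1/4.
So P(the ruby in chest 3 | the guide opened chest 1) = (1/12) / (1/4) = 1/3.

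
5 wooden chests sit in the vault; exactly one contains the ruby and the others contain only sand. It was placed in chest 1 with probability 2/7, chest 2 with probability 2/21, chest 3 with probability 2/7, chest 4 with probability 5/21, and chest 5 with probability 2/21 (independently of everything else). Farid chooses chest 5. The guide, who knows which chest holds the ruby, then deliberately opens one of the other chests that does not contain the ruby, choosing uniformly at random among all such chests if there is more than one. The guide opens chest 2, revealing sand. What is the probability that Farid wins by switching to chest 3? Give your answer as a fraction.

12/37

Consider each possible location of the ruby in turn.
If it is in either of chests 1 and 3 (prior 2/7 each): the guide has 3 equally likely choices, so probability 1/3; weight (2/7)·(1/3) = 2/21 each.
If it is in chest 2 (prior 2/21): the guide opened chest 2, so this case is ruled out; weight (2/21)·0 = 0.
If it is in chest 4 (prior 5/21): the guide has 3 equally likely choices, so probability 1/3; weight (5/21)·(1/3) = 5/63.
If it is in chest 5 (prior 2/21): the guide has 4 equally likely choices, so probability 1/4; weight (2/21)·(1/4) = 1/42.
The weights sum to 37/126.
So P(the ruby in chest 3 | the guide opened chest 2) = (2/21) / (37/126) = 12/37.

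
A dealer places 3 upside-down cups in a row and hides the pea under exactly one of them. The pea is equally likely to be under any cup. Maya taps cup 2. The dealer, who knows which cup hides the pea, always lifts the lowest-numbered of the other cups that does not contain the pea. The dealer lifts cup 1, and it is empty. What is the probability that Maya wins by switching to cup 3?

1/2

Condition on the true location of the pea.
If it is under cup 1 (prior 1/3): the dealer opened cup 1, so this case is ruled out; weight (1/3)·0 = 0.
If it is under either of cups 2 and 3 (prior 1/3 each): cup 1 is the lowest-numbered option available, probability 1; weight (1/3)·1 = 1/3 each.
The weights sum to 2/3.
So P(the pea under cup 3 | the dealer opened cup 1) = (1/3) / (2/3) = 1/2.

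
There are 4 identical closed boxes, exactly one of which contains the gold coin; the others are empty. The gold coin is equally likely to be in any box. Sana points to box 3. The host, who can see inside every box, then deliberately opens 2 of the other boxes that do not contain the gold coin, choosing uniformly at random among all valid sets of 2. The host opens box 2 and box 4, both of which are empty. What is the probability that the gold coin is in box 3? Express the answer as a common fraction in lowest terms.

1/4

Condition on the true location of the gold coin.
If it is in box 1 (prior 1/4): the host has no choice, probability 1; weight (1/4)·1 = 1/4.
If it is in either of boxes 2 and 4 (prior 1/4 each): that box was opened and seen not to hold the prize — ruled out; weight (1/4)·0 = 0 each.
If it is in box 3 (prior 1/4): the host has 3 equally likely choices, so probability 1/3; weight (1/4)·(1/3) = 1/12.
The weights sum to 1/3.
So P(the gold coin in box 3 | the host opened box 2 and box 4) = (1/12) / (1/3) = 1/4.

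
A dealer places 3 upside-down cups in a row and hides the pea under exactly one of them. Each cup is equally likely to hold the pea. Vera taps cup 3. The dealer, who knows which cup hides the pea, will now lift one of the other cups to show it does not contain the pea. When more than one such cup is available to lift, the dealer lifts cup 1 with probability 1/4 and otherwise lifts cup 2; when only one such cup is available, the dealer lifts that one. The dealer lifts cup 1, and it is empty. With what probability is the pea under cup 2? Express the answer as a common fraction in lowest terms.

4/5

Consider each possible location of the pea in turn.
If it is under cup 1 (prior 1/3): the dealer opened cup 1, so this case is ruled out; weight (1/3)·0 = 0.
If it is under cup 2 (prior 1/3): only cup 1 is available, probability 1; weight (1/3)·1 = 1/3.
If it is under cup 3 (prior 1/3): cup 1 is available, opened with probability 1/4; weight (1/3)·(1/4) = 1/12.
The weights sum to 5/12.
So P(the pea under cup 2 | the dealer opened cup 1) = (1/3) / (5/12) = 4/5.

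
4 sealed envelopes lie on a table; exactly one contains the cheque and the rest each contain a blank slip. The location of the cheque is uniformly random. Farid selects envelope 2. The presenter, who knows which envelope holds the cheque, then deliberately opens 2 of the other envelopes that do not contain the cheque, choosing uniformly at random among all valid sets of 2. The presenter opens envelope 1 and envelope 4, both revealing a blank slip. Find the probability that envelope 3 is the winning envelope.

3/4

Condition on the true location of the cheque.
If it is in either of envelopes 1 and 4 (prior 1/4 each): that envelope was opened and seen not to hold the prize — ruled out; weight (1/4)·0 = 0 each.
If it is in envelope 2 (prior 1/4): the presenter has 3 equally likely choices, so probability 1/3; weight (1/4)·(1/3) = 1/12.
If it is in envelope 3 (prior 1/4): the presenter has no choice, probability 1; weight (1/4)·1 = 1/4.
The weights sum to 1/3.
So P(the cheque in envelope 3 | the presenter opened envelope 1 and envelope 4) = (1/4) / (1/3) = 3/4.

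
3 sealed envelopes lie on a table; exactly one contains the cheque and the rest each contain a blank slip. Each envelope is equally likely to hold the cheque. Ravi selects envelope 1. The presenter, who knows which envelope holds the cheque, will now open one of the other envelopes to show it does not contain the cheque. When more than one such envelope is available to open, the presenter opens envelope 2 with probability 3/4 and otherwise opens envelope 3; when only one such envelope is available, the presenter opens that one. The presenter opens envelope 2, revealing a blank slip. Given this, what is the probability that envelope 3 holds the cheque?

Condition on the true location of the cheque.
If it is in envelope 1 (prior 1/3): envelope 2 is available, opened with probability 3/4; weight (1/3)·(3/4) = 1/4.
If it is in envelope 2 (prior 1/3): the presenter opened envelope 2, so this case is ruled out; weight (1/3)·0 = 0.
If it is in envelope 3 (prior 1/3): only envelope 2 is available, probability 1; weight (1/3)·1 = 1/3.
The weights sum to 7/12.
So P(the cheque in envelope 3 | the presenter opened envelope 2) = (1/3) / (7/12) = 4/7.

4/7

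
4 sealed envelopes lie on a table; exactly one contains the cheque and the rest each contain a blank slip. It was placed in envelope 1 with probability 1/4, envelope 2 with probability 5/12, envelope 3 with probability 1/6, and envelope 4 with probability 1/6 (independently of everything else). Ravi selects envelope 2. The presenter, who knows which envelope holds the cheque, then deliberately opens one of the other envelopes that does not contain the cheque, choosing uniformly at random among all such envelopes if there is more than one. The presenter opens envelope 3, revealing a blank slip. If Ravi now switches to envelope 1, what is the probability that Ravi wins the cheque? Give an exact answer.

9/25

Apply Bayes' rule, conditioning on where the cheque actually is.
If it is in envelope 1 (prior 1/4): the presenter has 2 equally likely choices, so probability 1/2; weight (1/4)·(1/2) = 1/8.
If it is in envelope 2 (prior 5/12): the presenter has 3 equally likely choices, so probability 1/3; weight (5/12)·(1/3) = 5/36.
If it is in envelope 3 (prior 1/6): the presenter opened envelope 3, so this case is ruled out; weight (1/6)·0 = 0.
If it is in envelope 4 (prior 1/6): the presenter has 2 equally likely choices, so probability 1/2; weight (1/6)·(1/2) = 1/12.
The weights sum to 25/72.
So P(the cheque in envelope 1 | the presenter opened envelope 3) = (1/8) / (25/72) = 9/25.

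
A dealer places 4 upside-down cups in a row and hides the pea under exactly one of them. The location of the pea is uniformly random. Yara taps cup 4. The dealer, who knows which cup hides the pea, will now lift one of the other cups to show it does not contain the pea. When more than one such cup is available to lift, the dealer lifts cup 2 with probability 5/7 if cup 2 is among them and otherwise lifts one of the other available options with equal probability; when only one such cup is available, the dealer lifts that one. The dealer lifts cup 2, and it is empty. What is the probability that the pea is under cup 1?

1/3

Apply Bayes' rule, conditioning on where the pea actually is.
If it is under any of cups 1, 3, and 4 (prior 1/4 each): cup 2 is available, opened with probability 5/7; weight (1/4)·(5/7) = 5/28 each.
If it is under cup 2 (prior 1/4): the dealer opened cup 2, so this case is ruled out; weight (1/4)·0 = 0.
The weights sum to 15/28.
So P(the pea under cup 1 | the dealer opened cup 2) = (5/28) / (15/28) = 1/3.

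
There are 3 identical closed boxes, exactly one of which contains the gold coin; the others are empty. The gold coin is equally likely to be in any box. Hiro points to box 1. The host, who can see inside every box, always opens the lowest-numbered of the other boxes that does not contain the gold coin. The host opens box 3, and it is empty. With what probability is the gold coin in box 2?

Condition on the true location of the gold coin.
If it is in box 1 (prior 1/3): the host would have opened box 2 instead, probability 0; weight (1/3)·0 = 0.
If it is in box 2 (prior 1/3): box 3 is the lowest-numbered option available, probability 1; weight (1/3)·1 = 1/3.
If it is in box 3 (prior 1/3): the host opened box 3, so this case is ruled out; weight (1/3)·0 = 0.
The weights sum to 1/3.
So P(the gold coin in box 2 | the host opened box 3) = (1/3) / (1/3) = 1.

1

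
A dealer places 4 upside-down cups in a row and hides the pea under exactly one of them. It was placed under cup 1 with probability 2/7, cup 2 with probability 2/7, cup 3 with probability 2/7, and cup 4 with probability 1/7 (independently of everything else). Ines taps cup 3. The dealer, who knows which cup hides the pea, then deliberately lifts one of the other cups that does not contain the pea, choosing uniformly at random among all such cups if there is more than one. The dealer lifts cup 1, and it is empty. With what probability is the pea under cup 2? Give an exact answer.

6/13

Consider each possible location of the pea in turn.
If it is under cup 1 (prior 2/7): the dealer opened cup 1, so this case is ruled out; weight (2/7)·0 = 0.
If it is under cup 2 (prior 2/7): the dealer has 2 equally likely choices, so probability 1/2; weight (2/7)·(1/2) = 1/7.
If it is under cup 3 (prior 2/7): the dealer has 3 equally likely choices, so probability 1/3; weight (2/7)·(1/3) = 2/21.
If it is under cup 4 (prior 1/7): the dealer has 2 equally likely choices, so probability 1/2; weight (1/7)·(1/2) = 1/14.
The weights sum to 13/42.
So P(the pea under cup 2 | the dealer opened cup 1) = (1/7) / (13/42) = 6/13.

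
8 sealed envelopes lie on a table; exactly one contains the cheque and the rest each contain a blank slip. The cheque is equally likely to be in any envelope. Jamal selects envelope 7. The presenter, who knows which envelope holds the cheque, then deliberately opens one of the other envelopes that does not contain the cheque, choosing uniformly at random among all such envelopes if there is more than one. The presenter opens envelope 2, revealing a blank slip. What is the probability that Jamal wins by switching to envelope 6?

7/48

Consider each possible location of the cheque in turn.
If it is in any of envelopes 1, 3, 4, 5, 6, and 8 (prior 1/8 each): the presenter has 6 equally likely choices, so probability 1/6; weight (1/8)·(1/6) = 1/48 each.
If it is in envelope 2 (prior 1/8): the presenter opened envelope 2, so this case is ruled out; weight (1/8)·0 = 0.
If it is in envelope 7 (prior 1/8): the presenter has 7 equally likely choices, so probability 1/7; weight (1/8)·(1/7) = 1/56.
The weights sum to 1/7.
So P(the cheque in envelope 6 | the presenter opened envelope 2) = (1/48) / (1/7) = 7/48.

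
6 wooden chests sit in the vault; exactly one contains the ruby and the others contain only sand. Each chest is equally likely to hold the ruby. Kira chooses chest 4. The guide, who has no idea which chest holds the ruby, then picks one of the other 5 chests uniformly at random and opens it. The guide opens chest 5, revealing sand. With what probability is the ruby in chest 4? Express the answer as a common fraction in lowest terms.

Because the guide chose which chest to open without knowing where the ruby is, the choice is independent of the prize location. Learning that chest 5 does not hold the ruby simply rules out that one location and leaves the remaining 5 chests still equally likely by symmetry.
So P(the ruby in chest 4) = 1/5.

1/5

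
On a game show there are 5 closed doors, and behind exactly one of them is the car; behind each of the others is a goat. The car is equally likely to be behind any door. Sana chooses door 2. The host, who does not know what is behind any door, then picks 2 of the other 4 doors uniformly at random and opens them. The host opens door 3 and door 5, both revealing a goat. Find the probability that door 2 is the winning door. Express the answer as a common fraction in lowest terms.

Consider each possible location of the car in turn.
If it is behind any of doors 1, 2, and 4 (prior 1/5 each): the host picks exactly this set with probability 1/6 regardless, and none is the prize; weight (1/5)·(1/6) = 1/30 each.
If it is behind either of doors 3 and 5 (prior 1/5 each): that door was opened and seen not to hold the prize — ruled out; weight (1/5)·0 = 0 each.
The weights sum to 1/10.
So P(the car behind door 2 | the host opened door 3 and door 5) = (1/30) / (1/10) = 1/3.

1/3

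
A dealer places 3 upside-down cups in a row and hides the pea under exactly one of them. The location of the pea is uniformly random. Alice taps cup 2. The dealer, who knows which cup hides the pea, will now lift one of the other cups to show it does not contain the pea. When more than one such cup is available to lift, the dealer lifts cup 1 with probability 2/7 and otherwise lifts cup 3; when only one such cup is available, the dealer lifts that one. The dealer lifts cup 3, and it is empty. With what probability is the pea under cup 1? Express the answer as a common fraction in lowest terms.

7/12

Apply Bayes' rule, conditioning on where the pea actually is.
If it is under cup 1 (prior 1/3): only cup 3 is available, probability 1; weight (1/3)·1 = 1/3.
If it is under cup 2 (prior 1/3): cup 1 is available but not opened, probability 5/7; weight (1/3)·(5/7) = 5/21.
If it is under cup 3 (prior 1/3): the dealer opened cup 3, so this case is ruled out; weight (1/3)·0 = 0.
The weights sum to 4/7.
So P(the pea under cup 1 | the dealer opened cup 3) = (1/3) / (4/7) = 7/12.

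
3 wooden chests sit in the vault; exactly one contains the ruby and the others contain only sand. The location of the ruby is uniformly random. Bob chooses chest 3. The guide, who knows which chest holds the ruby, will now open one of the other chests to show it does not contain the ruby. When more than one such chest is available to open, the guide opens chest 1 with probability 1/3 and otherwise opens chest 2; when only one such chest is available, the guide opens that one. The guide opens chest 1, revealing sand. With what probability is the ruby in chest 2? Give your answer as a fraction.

3/4

Apply Bayes' rule, conditioning on where the ruby actually is.
If it is in chest 1 (prior 1/3): the guide opened chest 1, so this case is ruled out; weight (1/3)·0 = 0.
If it is in chest 2 (prior 1/3): only chest 1 is available, probability 1; weight (1/3)·1 = 1/3.
If it is in chest 3 (prior 1/3): chest 1 is available, opened with probability 1/3; weight (1/3)·(1/3) = 1/9.
The weights sum to 4/9.
So P(the ruby in chest 2 | the guide opened chest 1) = (1/3) / (4/9) = 3/4.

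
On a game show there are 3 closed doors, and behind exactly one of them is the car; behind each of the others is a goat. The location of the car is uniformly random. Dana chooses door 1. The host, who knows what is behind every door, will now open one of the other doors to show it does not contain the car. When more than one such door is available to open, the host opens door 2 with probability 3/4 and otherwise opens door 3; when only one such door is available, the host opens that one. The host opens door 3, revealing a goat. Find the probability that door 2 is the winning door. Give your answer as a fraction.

4/5

Consider each possible location of the car in turn.
If it is behind door 1 (prior 1/3): door 2 is available but not opened, probability 1/4; weight (1/3)·(1/4) = 1/12.
If it is behind door 2 (prior 1/3): only door 3 is available, probability 1; weight (1/3)·1 = 1/3.
If it is behind door 3 (prior 1/3): the host opened door 3, so this case is ruled out; weight (1/3)·0 = 0.
The weights sum to 5/12.
So P(the car behind door 2 | the host opened door 3) = (1/3) / (5/12) = 4/5.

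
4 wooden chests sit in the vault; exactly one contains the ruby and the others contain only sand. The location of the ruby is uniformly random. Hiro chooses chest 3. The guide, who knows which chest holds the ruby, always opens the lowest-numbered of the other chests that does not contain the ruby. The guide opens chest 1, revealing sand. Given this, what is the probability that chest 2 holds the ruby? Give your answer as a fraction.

1/3

Condition on the true location of the ruby.
If it is in chest 1 (prior 1/4): the guide opened chest 1, so this case is ruled out; weight (1/4)·0 = 0.
If it is in any of chests 2, 3, and 4 (prior 1/4 each): chest 1 is the lowest-numbered option available, probability 1; weight (1/4)·1 = 1/4 each.
The weights sum to 3/4.
So P(the ruby in chest 2 | the guide opened chest 1) = (1/4) / (3/4) = 1/3.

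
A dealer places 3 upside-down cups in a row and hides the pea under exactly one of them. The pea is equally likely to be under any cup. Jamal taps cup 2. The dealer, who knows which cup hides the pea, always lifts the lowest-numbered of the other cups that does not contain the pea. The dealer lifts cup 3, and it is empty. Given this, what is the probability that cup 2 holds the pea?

Consider each possible location of the pea in turn.
If it is under cup 1 (prior 1/3): cup 3 is the lowest-numbered option available, probability 1; weight (1/3)·1 = 1/3.
If it is under cup 2 (prior 1/3): the dealer would have opened cup 1 instead, probability 0; weight (1/3)·0 = 0.
If it is under cup 3 (prior 1/3): the dealer opened cup 3, so this case is ruled out; weight (1/3)·0 = 0.
The weights sum to 1/3.
So P(the pea under cup 2 | the dealer opened cup 3) = 0 / (1/3) = 0.

0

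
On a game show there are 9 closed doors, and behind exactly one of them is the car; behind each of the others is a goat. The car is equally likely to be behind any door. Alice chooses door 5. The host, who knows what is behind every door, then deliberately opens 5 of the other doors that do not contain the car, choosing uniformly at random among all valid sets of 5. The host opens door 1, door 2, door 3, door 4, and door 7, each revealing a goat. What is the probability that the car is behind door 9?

Condition on the true location of the car.
If it is behind any of doors 1, 2, 3, 4, and 7 (prior 1/9 each): that door was opened and seen not to hold the prize — ruled out; weight (1/9)·0 = 0 each.
If it is behind door 5 (prior 1/9): the host has 56 equally likely choices, so probability 1/56; weight (1/9)·(1/56) = 1/504.
If it is behind any of doors 6, 8, and 9 (prior 1/9 each): the host has 21 equally likely choices, so probability 1/21; weight (1/9)·(1/21) = 1/189 each.
The weights sum to 1/56.
So P(the car behind door 9 | the host opened door 1, door 2, door 3, door 4, and door 7) = (1/189) / (1/56) = 8/27.

8/27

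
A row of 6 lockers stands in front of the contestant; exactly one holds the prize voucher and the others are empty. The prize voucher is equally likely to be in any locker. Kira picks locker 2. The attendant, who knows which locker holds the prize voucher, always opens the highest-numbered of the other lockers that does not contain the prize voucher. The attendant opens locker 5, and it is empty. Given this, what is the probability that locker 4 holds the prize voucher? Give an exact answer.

Apply Bayes' rule, conditioning on where the prize voucher actually is.
If it is in any of lockers 1, 2, 3, and 4 (prior 1/6 each): the attendant would have opened locker 6 instead, probability 0; weight (1/6)·0 = 0 each.
If it is in locker 5 (prior 1/6): the attendant opened locker 5, so this case is ruled out; weight (1/6)·0 = 0.
If it is in locker 6 (prior 1/6): locker 5 is the highest-numbered option available, probability 1; weight (1/6)·1 = 1/6.
The weights sum to 1/6.
So P(the prize voucher in locker 4 | the attendant opened locker 5) = 0 / (1/6) = 0.

0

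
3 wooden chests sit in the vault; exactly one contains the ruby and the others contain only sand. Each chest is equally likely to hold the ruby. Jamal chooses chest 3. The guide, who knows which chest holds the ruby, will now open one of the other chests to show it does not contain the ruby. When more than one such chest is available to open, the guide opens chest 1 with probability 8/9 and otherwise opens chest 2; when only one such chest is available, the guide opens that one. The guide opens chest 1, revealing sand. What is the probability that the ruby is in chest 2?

Apply Bayes' rule, conditioning on where the ruby actually is.
If it is in chest 1 (prior 1/3): the guide opened chest 1, so this case is ruled out; weight (1/3)·0 = 0.
If it is in chest 2 (prior 1/3): only chest 1 is available, probability 1; weight (1/3)·1 = 1/3.
If it is in chest 3 (prior 1/3): chest 1 is available, opened with probability 8/9; weight (1/3)·(8/9) = 8/27.
The weights sum to 17/27.
So P(the ruby in chest 2 | the guide opened chest 1) = (1/3) / (17/27) = 9/17.

9/17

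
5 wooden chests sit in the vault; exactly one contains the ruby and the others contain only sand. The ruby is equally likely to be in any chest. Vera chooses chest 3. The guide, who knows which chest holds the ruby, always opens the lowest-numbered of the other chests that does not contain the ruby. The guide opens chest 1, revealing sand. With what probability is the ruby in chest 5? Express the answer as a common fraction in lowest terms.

1/4

Consider each possible location of the ruby in turn.
If it is in chest 1 (prior 1/5): the guide opened chest 1, so this case is ruled out; weight (1/5)·0 = 0.
If it is in any of chests 2, 3, 4, and 5 (prior 1/5 each): chest 1 is the lowest-numbered option available, probability 1; weight (1/5)·1 = 1/5 each.
The weights sum to 4/5.
So P(the ruby in chest 5 | the guide opened chest 1) = (1/5) / (4/5) = 1/4.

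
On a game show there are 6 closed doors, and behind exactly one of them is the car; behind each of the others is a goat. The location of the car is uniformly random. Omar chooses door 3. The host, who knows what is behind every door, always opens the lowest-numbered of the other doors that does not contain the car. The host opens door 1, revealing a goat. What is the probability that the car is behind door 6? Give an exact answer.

1/5

Condition on the true location of the car.
If it is behind door 1 (prior 1/6): the host opened door 1, so this case is ruled out; weight (1/6)·0 = 0.
If it is behind any of doors 2, 3, 4, 5, and 6 (prior 1/6 each): door 1 is the lowest-numbered option available, probability 1; weight (1/6)·1 = 1/6 each.
The weights sum to 5/6.
So P(the car behind door 6 | the host opened door 1) = (1/6) / (5/6) = 1/5.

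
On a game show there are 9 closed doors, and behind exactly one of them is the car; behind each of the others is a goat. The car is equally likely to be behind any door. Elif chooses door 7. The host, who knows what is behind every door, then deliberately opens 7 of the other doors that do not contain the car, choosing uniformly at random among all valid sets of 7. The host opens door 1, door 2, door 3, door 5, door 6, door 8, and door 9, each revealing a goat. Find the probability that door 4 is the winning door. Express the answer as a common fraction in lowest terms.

Condition on the true location of the car.
If it is behind any of doors 1, 2, 3, 5, 6, 8, and 9 (prior 1/9 each): that door was opened and seen not to hold the prize — ruled out; weight (1/9)·0 = 0 each.
If it is behind door 4 (prior 1/9): the host has no choice, probability 1; weight (1/9)·1 = 1/9.
If it is behind door 7 (prior 1/9): the host has 8 equally likely choices, so probability 1/8; weight (1/9)·(1/8) = 1/72.
The weights sum to 1/8.
So P(the car behind door 4 | the host opened door 1, door 2, door 3, door 5, door 6, door 8, and door 9) = (1/9) / (1/8) = 8/9.

8/9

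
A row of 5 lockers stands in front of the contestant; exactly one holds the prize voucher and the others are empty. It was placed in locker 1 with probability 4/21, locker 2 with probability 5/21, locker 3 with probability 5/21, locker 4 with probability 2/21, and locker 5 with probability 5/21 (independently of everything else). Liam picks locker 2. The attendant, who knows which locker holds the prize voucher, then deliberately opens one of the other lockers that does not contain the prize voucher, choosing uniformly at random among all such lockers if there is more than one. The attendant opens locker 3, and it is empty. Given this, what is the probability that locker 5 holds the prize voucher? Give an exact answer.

Consider each possible location of the prize voucher in turn.
If it is in locker 1 (prior 4/21): the attendant has 3 equally likely choices, so probability 1/3; weight (4/21)·(1/3) = 4/63.
If it is in locker 2 (prior 5/21): the attendant has 4 equally likely choices, so probability 1/4; weight (5/21)·(1/4) = 5/84.
If it is in locker 3 (prior 5/21): the attendant opened locker 3, so this case is ruled out; weight (5/21)·0 = 0.
If it is in locker 4 (prior 2/21): the attendant has 3 equally likely choices, so probability 1/3; weight (2/21)·(1/3) = 2/63.
If it is in locker 5 (prior 5/21): the attendant has 3 equally likely choices, so probability 1/3; weight (5/21)·(1/3) = 5/63.
The weights sum to 59/252.
So P(the prize voucher in locker 5 | the attendant opened locker 3) = (5/63) / (59/252) = 20/59.

20/59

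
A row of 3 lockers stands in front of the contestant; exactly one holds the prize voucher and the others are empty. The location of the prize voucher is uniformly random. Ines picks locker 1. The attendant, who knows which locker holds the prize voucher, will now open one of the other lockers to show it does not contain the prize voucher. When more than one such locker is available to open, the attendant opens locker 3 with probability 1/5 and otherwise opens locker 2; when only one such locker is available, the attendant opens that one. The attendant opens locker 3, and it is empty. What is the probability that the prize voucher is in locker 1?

Consider each possible location of the prize voucher in turn.
If it is in locker 1 (prior 1/3): locker 3 is available, opened with probability 1/5; weight (1/3)·(1/5) = 1/15.
If it is in locker 2 (prior 1/3): only locker 3 is available, probability 1; weight (1/3)·1 = 1/3.
If it is in locker 3 (prior 1/3): the attendant opened locker 3, so this case is ruled out; weight (1/3)·0 = 0.
The weights sum to 2/5.
So P(the prize voucher in locker 1 | the attendant opened locker 3) = (1/15) / (2/5) = 1/6.

1/6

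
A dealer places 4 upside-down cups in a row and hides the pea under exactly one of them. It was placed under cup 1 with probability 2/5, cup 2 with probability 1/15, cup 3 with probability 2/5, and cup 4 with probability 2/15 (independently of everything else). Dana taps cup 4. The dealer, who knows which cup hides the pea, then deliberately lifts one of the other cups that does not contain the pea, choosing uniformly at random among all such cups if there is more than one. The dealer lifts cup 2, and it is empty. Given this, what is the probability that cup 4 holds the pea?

1/10

Apply Bayes' rule, conditioning on where the pea actually is.
If it is under either of cups 1 and 3 (prior 2/5 each): the dealer has 2 equally likely choices, so probability 1/2; weight (2/5)·(1/2) = 1/5 each.
If it is under cup 2 (prior 1/15): the dealer opened cup 2, so this case is ruled out; weight (1/15)·0 = 0.
If it is under cup 4 (prior 2/15): the dealer has 3 equally likely choices, so probability 1/3; weight (2/15)·(1/3) = 2/45.
The weights sum to 4/9.
So P(the pea under cup 4 | the dealer opened cup 2) = (2/45) / (4/9) = 1/10.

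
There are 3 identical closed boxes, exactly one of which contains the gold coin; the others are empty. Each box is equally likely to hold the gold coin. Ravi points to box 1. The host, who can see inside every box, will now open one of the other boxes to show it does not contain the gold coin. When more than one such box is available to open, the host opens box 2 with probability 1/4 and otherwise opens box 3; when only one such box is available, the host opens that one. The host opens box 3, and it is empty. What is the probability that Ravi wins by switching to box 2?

Consider each possible location of the gold coin in turn.
If it is in box 1 (prior 1/3): box 2 is available but not opened, probability 3/4; weight (1/3)·(3/4) = 1/4.
If it is in box 2 (prior 1/3): only box 3 is available, probability 1; weight (1/3)·1 = 1/3.
If it is in box 3 (prior 1/3): the host opened box 3, so this case is ruled out; weight (1/3)·0 = 0.
The weights sum to 7/12.
So P(the gold coin in box 2 | the host opened box 3) = (1/3) / (7/12) = 4/7.

4/7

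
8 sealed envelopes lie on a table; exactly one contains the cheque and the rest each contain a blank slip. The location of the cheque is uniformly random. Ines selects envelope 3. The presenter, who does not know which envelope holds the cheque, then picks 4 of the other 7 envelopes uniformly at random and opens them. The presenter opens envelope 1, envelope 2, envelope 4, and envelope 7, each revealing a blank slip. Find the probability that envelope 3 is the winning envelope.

1/4

Because the presenter chose which envelopes to open without knowing where the cheque is, the choice is independent of the prize location. Learning that none of the 4 opened envelopes holds the cheque simply rules out those 4 locations and leaves the remaining 4 envelopes still equally likely by symmetry.
So P(the cheque in envelope 3) = 1/4.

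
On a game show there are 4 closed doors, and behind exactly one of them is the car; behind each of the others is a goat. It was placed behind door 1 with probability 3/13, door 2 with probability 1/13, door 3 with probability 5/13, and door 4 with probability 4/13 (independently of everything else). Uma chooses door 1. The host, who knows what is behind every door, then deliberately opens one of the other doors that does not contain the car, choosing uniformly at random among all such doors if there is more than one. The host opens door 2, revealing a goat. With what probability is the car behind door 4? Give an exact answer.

Consider each possible location of the car in turn.
If it is behind door 1 (prior 3/13): the host has 3 equally likely choices, so probability 1/3; weight (3/13)·(1/3) = 1/13.
If it is behind door 2 (prior 1/13): the host opened door 2, so this case is ruled out; weight (1/13)·0 = 0.
If it is behind door 3 (prior 5/13): the host has 2 equally likely choices, so probability 1/2; weight (5/13)·(1/2) = 5/26.
If it is behind door 4 (prior 4/13): the host has 2 equally likely choices, so probability 1/2; weight (4/13)·(1/2) = 2/13.
The weights sum to 11/26.
So P(the car behind door 4 | the host opened door 2) = (2/13) / (11/26) = 4/11.

4/11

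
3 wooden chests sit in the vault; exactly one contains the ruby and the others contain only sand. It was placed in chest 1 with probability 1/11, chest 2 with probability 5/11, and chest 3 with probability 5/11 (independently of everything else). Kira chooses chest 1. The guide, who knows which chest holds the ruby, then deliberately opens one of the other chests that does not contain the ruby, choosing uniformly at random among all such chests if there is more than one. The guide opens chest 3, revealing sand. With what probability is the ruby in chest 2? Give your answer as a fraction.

Condition on the true location of the ruby.
If it is in chest 1 (prior 1/11): the guide has 2 equally likely choices, so probability 1/2; weight (1/11)·(1/2) = 1/22.
If it is in chest 2 (prior 5/11): the guide has no choice, probability 1; weight (5/11)·1 = 5/11.
If it is in chest 3 (prior 5/11): the guide opened chest 3, so this case is ruled out; weight (5/11)·0 = 0.
The weights sum to 1/2.
So P(the ruby in chest 2 | the guide opened chest 3) = (5/11) / (1/2) = 10/11.

10/11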